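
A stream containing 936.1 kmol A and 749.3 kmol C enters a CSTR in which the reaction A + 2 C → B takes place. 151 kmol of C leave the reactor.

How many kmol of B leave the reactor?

For C: n = n₀ − 2ξ → 151 = 749.3 − 2ξ, giving ξ = 299.1 kmol.
Outlet amounts (n = n₀ + ν ξ):
  A: 936.1 − 1(299.1) = 637
  C: 749.3 − 2(299.1) = 151
  B: 0 + 1(299.1) = 299.1

299 kmol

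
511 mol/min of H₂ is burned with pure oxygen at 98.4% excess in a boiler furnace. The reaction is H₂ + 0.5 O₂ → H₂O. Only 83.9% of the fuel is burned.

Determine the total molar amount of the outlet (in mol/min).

804 mol/min

Stoichiometric O₂ = 0.5 × 511 = 255.5 mol/min; O₂ fed = 255.5 × 1.984 = 506.9 mol/min.
Fuel reacted = 0.839 × 511 → ξ = 428.7 mol/min.
Outlet (n = n₀ + ν ξ):
  H₂: 511 − 1(428.7) = 82.27
  O₂: 506.9 − 0.5(428.7) = 292.5
  H₂O: 0 + 1(428.7) = 428.7
Total out = 82.27 + 292.5 + 428.7 = 803.5 mol/min.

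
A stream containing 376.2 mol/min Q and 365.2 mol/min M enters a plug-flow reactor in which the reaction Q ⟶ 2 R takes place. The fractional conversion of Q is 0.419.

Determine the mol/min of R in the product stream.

315 mol/min

Q reacted = 0.419 × 376.2 = 157.6 mol/min; ν_Q = −1, so ξ = 157.6/1 = 157.6 mol/min.
Outlet amounts (n = n₀ + ν ξ):
  Q: 376.2 − 1(157.6) = 218.6
  R: 0 + 2(157.6) = 315.3
  M: 365.2 (inert)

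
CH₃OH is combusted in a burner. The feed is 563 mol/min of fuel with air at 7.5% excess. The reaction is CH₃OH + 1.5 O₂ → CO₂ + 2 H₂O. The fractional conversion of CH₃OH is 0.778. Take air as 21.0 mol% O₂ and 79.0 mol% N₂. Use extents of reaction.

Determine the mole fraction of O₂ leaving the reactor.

Stoichiometric O₂ = 1.5 × 563 = 844.5 mol/min; O₂ fed = 844.5 × 1.075 = 907.8 mol/min.
N₂ fed = 907.8 × 79/21 = 3415 mol/min.
Fuel reacted = 0.778 × 563 → ξ = 438 mol/min.
Outlet (n = n₀ + ν ξ):
  CH₃OH: 563 − 1(438) = 125
  O₂: 907.8 − 1.5(438) = 250.8
  N₂: 3415 (inert)
  CO₂: 0 + 1(438) = 438
  H₂O: 0 + 2(438) = 876
Total out = 5105 mol/min; y_O₂ = 250.8 / 5105 = 0.04913.

0.0491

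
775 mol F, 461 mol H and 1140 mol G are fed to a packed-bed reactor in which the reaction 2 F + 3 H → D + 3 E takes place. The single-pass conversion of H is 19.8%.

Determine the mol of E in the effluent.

91.3 mol

H reacted = 0.198 × 461 = 91.28 mol; ν_H = −3, so ξ = 91.28/3 = 30.43 mol.
Outlet amounts (n = n₀ + ν ξ):
  F: 775 − 2(30.43) = 714.1
  H: 461 − 3(30.43) = 369.7
  D: 0 + 1(30.43) = 30.43
  E: 0 + 3(30.43) = 91.28
  G: 1140 (inert)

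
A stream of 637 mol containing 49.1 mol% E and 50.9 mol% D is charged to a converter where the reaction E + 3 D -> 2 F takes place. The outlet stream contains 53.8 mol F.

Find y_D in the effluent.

0.418

For F: n = n₀ + 2ξ → 53.8 = 0 + 2ξ, giving ξ = 26.9 mol.
Outlet amounts (n = n₀ + ν ξ):
  E: 312.8 − 1(26.9) = 285.9
  D: 324.2 − 3(26.9) = 243.5
  F: 0 + 2(26.9) = 53.8
Total out = 583.2 mol; y_D = 243.5 / 583.2 = 0.4176.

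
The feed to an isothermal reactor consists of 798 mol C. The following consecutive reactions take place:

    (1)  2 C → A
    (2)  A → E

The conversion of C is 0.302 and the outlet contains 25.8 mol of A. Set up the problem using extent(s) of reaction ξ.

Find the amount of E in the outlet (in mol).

Conversion of C: C consumed = 2ξ₁ = 0.302 × 798 → ξ₁ = 120.5 mol.
A balance: n_A = 0 + 1ξ₁ − 1ξ₂ = 25.8 → ξ₂ = (1·120.5 − 25.8)/1 = 94.7 mol.
Outlet amounts (n = n₀ + Σ ν·ξ):
  C: 798 − 2(120.5) = 557
  A: 0 + 1(120.5) − 1(94.7) = 25.8
  E: 0 + 1(94.7) = 94.7

94.7 mol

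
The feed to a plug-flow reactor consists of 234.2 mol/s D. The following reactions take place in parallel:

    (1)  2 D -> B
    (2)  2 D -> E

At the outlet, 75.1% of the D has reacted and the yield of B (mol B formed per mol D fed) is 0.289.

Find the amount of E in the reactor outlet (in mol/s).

Yield of B: 1ξ₁ / 234.2 = 0.289 → ξ₁ = 67.68 mol/s.
Conversion of D: 2ξ₁ + 2ξ₂ = 0.751 × 234.2 = 175.9 → ξ₂ = 20.26 mol/s.
Outlet amounts (n = n₀ + Σ ν·ξ):
  D: 234.2 − 2(67.68) − 2(20.26) = 58.32
  B: 0 + 1(67.68) = 67.68
  E: 0 + 1(20.26) = 20.26

20.3 mol/s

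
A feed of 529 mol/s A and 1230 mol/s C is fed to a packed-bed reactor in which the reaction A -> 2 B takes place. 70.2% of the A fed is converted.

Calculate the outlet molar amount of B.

743 mol/s

A reacted = 0.702 × 529 = 371.4 mol/s; ν_A = −1, so ξ = 371.4/1 = 371.4 mol/s.
Outlet amounts (n = n₀ + ν ξ):
  A: 529 − 1(371.4) = 157.6
  B: 0 + 2(371.4) = 742.7
  C: 1230 (inert)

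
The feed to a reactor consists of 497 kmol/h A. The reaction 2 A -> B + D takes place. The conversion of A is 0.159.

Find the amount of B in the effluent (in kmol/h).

A reacted = 0.159 × 497 = 79.02 kmol/h; ν_A = −2, so ξ = 79.02/2 = 39.51 kmol/h.
Outlet amounts (n = n₀ + ν ξ):
  A: 497 − 2(39.51) = 418
  B: 0 + 1(39.51) = 39.51
  D: 0 + 1(39.51) = 39.51

39.5 kmol/h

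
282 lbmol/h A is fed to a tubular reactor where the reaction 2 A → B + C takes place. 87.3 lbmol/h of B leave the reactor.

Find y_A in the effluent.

For B: n = n₀ + 1ξ → 87.3 = 0 + 1ξ, giving ξ = 87.3 lbmol/h.
Outlet amounts (n = n₀ + ν ξ):
  A: 282 − 2(87.3) = 107.4
  B: 0 + 1(87.3) = 87.3
  C: 0 + 1(87.3) = 87.3
Total out = 282 lbmol/h; y_A = 107.4 / 282 = 0.3809.

0.381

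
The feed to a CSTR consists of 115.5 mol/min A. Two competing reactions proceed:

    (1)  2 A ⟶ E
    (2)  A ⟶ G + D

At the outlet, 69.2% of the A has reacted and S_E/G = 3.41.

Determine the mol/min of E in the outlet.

34.9 mol/min

Conversion of A: A consumed = 0.692 × 115.5 = 79.93 mol/min = 2ξ₁ + 1ξ₂.
Selectivity: 1ξ₁ / (1ξ₂) = 3.41 → ξ₁ = 3.41 ξ₂.
Substitute: (2·3.41 + 1) ξ₂ = 79.93 → ξ₂ = 10.22 mol/min, ξ₁ = 34.85 mol/min.
Outlet amounts (n = n₀ + Σ ν·ξ):
  A: 115.5 − 2(34.85) − 1(10.22) = 35.57
  E: 0 + 1(34.85) = 34.85
  G: 0 + 1(10.22) = 10.22
  D: 0 + 1(10.22) = 10.22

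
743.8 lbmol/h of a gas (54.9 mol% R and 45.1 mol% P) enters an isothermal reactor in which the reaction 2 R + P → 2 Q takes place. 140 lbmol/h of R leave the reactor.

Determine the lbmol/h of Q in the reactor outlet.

268 lbmol/h

For R: n = n₀ − 2ξ → 140 = 408.3 − 2ξ, giving ξ = 134.2 lbmol/h.
Outlet amounts (n = n₀ + ν ξ):
  R: 408.3 − 2(134.2) = 140
  P: 335.5 − 1(134.2) = 201.3
  Q: 0 + 2(134.2) = 268.3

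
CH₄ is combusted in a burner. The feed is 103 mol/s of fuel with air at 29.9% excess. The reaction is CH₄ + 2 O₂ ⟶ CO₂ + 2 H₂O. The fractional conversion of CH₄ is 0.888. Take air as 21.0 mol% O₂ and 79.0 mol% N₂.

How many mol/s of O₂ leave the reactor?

84.7 mol/s

Stoichiometric O₂ = 2 × 103 = 206 mol/s; O₂ fed = 206 × 1.299 = 267.6 mol/s.
N₂ fed = 267.6 × 79/21 = 1007 mol/s.
Fuel reacted = 0.888 × 103 → ξ = 91.46 mol/s.
Outlet (n = n₀ + ν ξ):
  CH₄: 103 − 1(91.46) = 11.54
  O₂: 267.6 − 2(91.46) = 84.67
  N₂: 1007 (inert)
  CO₂: 0 + 1(91.46) = 91.46
  H₂O: 0 + 2(91.46) = 182.9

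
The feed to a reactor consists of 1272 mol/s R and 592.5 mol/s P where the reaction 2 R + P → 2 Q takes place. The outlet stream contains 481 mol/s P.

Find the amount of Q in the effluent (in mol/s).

223 mol/s

For P: n = n₀ − 1ξ → 481 = 592.5 − 1ξ, giving ξ = 111.5 mol/s.
Outlet amounts (n = n₀ + ν ξ):
  R: 1272 − 2(111.5) = 1049
  P: 592.5 − 1(111.5) = 481
  Q: 0 + 2(111.5) = 223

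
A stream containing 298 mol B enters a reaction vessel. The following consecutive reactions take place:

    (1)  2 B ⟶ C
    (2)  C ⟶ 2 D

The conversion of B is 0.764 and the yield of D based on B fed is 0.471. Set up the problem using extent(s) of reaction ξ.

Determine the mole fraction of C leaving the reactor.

Conversion of B: B consumed = 2ξ₁ = 0.764 × 298 → ξ₁ = 113.8 mol.
Yield of D: 2ξ₂ / 298 = 0.471 → ξ₂ = 70.18 mol.
Outlet amounts (n = n₀ + Σ ν·ξ):
  B: 298 − 2(113.8) = 70.33
  C: 0 + 1(113.8) − 1(70.18) = 43.66
  D: 0 + 2(70.18) = 140.4
Total out = 254.3 mol; y_C = 43.66 / 254.3 = 0.1716.

0.172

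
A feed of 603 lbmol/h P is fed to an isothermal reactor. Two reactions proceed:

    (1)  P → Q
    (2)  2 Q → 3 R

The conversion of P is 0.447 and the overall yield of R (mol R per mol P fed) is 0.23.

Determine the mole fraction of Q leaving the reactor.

Conversion of P: P consumed = 1ξ₁ = 0.447 × 603 → ξ₁ = 269.5 lbmol/h.
Yield of R: 3ξ₂ / 603 = 0.23 → ξ₂ = 46.23 lbmol/h.
Outlet amounts (n = n₀ + Σ ν·ξ):
  P: 603 − 1(269.5) = 333.5
  Q: 0 + 1(269.5) − 2(46.23) = 177.1
  R: 0 + 3(46.23) = 138.7
Total out = 649.2 lbmol/h; y_Q = 177.1 / 649.2 = 0.2728.

0.273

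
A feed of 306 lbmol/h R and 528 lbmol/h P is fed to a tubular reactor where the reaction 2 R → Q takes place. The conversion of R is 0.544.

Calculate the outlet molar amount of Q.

83.2 lbmol/h

R reacted = 0.544 × 306 = 166.5 lbmol/h; ν_R = −2, so ξ = 166.5/2 = 83.23 lbmol/h.
Outlet amounts (n = n₀ + ν ξ):
  R: 306 − 2(83.23) = 139.5
  Q: 0 + 1(83.23) = 83.23
  P: 528 (inert)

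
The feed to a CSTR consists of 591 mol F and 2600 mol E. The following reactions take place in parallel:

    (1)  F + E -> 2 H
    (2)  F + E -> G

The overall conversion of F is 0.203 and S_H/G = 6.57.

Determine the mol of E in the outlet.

Conversion of F: F consumed = 0.203 × 591 = 120 mol = 1ξ₁ + 1ξ₂.
Selectivity: 2ξ₁ / (1ξ₂) = 6.57 → ξ₁ = 3.285 ξ₂.
Substitute: (1·3.285 + 1) ξ₂ = 120 → ξ₂ = 28 mol, ξ₁ = 91.97 mol.
Outlet amounts (n = n₀ + Σ ν·ξ):
  F: 591 − 1(91.97) − 1(28) = 471
  E: 2600 − 1(91.97) − 1(28) = 2480
  H: 0 + 2(91.97) = 183.9
  G: 0 + 1(28) = 28

2480 mol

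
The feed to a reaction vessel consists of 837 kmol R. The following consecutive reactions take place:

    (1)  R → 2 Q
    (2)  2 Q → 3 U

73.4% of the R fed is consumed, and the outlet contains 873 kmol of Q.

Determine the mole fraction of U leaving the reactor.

0.328

Conversion of R: R consumed = 1ξ₁ = 0.734 × 837 → ξ₁ = 614.4 kmol.
Q balance: n_Q = 0 + 2ξ₁ − 2ξ₂ = 873 → ξ₂ = (2·614.4 − 873)/2 = 177.9 kmol.
Outlet amounts (n = n₀ + Σ ν·ξ):
  R: 837 − 1(614.4) = 222.6
  Q: 0 + 2(614.4) − 2(177.9) = 873
  U: 0 + 3(177.9) = 533.6
Total out = 1629 kmol; y_U = 533.6 / 1629 = 0.3275.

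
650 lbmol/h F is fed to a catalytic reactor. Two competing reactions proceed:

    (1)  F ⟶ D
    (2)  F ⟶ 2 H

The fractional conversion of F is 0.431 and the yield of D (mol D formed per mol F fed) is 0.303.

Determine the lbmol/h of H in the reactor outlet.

166 lbmol/h

Yield of D: 1ξ₁ / 650 = 0.303 → ξ₁ = 196.9 lbmol/h.
Conversion of F: 1ξ₁ + 1ξ₂ = 0.431 × 650 = 280.1 → ξ₂ = 83.2 lbmol/h.
Outlet amounts (n = n₀ + Σ ν·ξ):
  F: 650 − 1(196.9) − 1(83.2) = 369.9
  D: 0 + 1(196.9) = 196.9
  H: 0 + 2(83.2) = 166.4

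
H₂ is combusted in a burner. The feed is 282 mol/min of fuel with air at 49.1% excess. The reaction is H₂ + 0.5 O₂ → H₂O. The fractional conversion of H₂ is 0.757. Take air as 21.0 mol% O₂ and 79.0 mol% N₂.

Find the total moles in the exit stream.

Stoichiometric O₂ = 0.5 × 282 = 141 mol/min; O₂ fed = 141 × 1.491 = 210.2 mol/min.
N₂ fed = 210.2 × 79/21 = 790.9 mol/min.
Fuel reacted = 0.757 × 282 → ξ = 213.5 mol/min.
Outlet (n = n₀ + ν ξ):
  H₂: 282 − 1(213.5) = 68.53
  O₂: 210.2 − 0.5(213.5) = 103.5
  N₂: 790.9 (inert)
  H₂O: 0 + 1(213.5) = 213.5
Total out = 68.53 + 103.5 + 790.9 + 213.5 = 1176 mol/min.

1180 mol/min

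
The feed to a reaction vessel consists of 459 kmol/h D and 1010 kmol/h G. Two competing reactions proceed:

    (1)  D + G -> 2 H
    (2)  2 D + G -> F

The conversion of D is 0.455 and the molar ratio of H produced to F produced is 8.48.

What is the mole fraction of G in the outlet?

Conversion of D: D consumed = 0.455 × 459 = 208.8 kmol/h = 1ξ₁ + 2ξ₂.
Selectivity: 2ξ₁ / (1ξ₂) = 8.48 → ξ₁ = 4.24 ξ₂.
Substitute: (1·4.24 + 2) ξ₂ = 208.8 → ξ₂ = 33.47 kmol/h, ξ₁ = 141.9 kmol/h.
Outlet amounts (n = n₀ + Σ ν·ξ):
  D: 459 − 1(141.9) − 2(33.47) = 250.2
  G: 1010 − 1(141.9) − 1(33.47) = 834.6
  H: 0 + 2(141.9) = 283.8
  F: 0 + 1(33.47) = 33.47
Total out = 1402 kmol/h; y_G = 834.6 / 1402 = 0.5953.

0.595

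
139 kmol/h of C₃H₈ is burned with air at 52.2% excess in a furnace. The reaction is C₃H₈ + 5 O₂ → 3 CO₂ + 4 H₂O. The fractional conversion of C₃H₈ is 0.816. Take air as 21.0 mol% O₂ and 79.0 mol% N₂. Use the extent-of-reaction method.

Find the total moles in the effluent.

Stoichiometric O₂ = 5 × 139 = 695 kmol/h; O₂ fed = 695 × 1.522 = 1058 kmol/h.
N₂ fed = 1058 × 79/21 = 3979 kmol/h.
Fuel reacted = 0.816 × 139 → ξ = 113.4 kmol/h.
Outlet (n = n₀ + ν ξ):
  C₃H₈: 139 − 1(113.4) = 25.58
  O₂: 1058 − 5(113.4) = 490.7
  N₂: 3979 (inert)
  CO₂: 0 + 3(113.4) = 340.3
  H₂O: 0 + 4(113.4) = 453.7
Total out = 25.58 + 490.7 + 3979 + 340.3 + 453.7 = 5290 kmol/h.

5290 kmol/h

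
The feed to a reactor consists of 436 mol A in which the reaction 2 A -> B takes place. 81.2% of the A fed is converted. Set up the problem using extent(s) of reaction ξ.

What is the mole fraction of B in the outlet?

A reacted = 0.812 × 436 = 354 mol; ν_A = −2, so ξ = 354/2 = 177 mol.
Outlet amounts (n = n₀ + ν ξ):
  A: 436 − 2(177) = 81.97
  B: 0 + 1(177) = 177
Total out = 259 mol; y_B = 177 / 259 = 0.6835.

0.684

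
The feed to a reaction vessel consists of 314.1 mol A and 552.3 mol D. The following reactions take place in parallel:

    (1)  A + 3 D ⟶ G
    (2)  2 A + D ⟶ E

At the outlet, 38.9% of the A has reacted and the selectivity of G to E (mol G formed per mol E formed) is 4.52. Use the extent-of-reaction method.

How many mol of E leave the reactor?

18.7 mol

Conversion of A: A consumed = 0.389 × 314.1 = 122.2 mol = 1ξ₁ + 2ξ₂.
Selectivity: 1ξ₁ / (1ξ₂) = 4.52 → ξ₁ = 4.52 ξ₂.
Substitute: (1·4.52 + 2) ξ₂ = 122.2 → ξ₂ = 18.74 mol, ξ₁ = 84.7 mol.
Outlet amounts (n = n₀ + Σ ν·ξ):
  A: 314.1 − 1(84.7) − 2(18.74) = 191.9
  D: 552.3 − 3(84.7) − 1(18.74) = 279.4
  G: 0 + 1(84.7) = 84.7
  E: 0 + 1(18.74) = 18.74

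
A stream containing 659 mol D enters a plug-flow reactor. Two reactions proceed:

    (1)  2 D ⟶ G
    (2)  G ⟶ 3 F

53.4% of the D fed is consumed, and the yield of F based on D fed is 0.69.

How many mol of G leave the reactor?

Conversion of D: D consumed = 2ξ₁ = 0.534 × 659 → ξ₁ = 176 mol.
Yield of F: 3ξ₂ / 659 = 0.69 → ξ₂ = 151.6 mol.
Outlet amounts (n = n₀ + Σ ν·ξ):
  D: 659 − 2(176) = 307.1
  G: 0 + 1(176) − 1(151.6) = 24.38
  F: 0 + 3(151.6) = 454.7

24.4 mol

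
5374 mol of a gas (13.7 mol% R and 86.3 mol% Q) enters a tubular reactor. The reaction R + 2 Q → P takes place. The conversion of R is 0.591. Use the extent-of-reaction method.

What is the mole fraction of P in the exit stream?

0.0966

R reacted = 0.591 × 736.2 = 435.1 mol; ν_R = −1, so ξ = 435.1/1 = 435.1 mol.
Outlet amounts (n = n₀ + ν ξ):
  R: 736.2 − 1(435.1) = 301.1
  Q: 4638 − 2(435.1) = 3768
  P: 0 + 1(435.1) = 435.1
Total out = 4504 mol; y_P = 435.1 / 4504 = 0.09661.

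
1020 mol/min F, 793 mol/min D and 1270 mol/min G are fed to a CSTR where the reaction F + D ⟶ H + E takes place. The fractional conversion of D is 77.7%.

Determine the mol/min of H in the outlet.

D reacted = 0.777 × 793 = 616.2 mol/min; ν_D = −1, so ξ = 616.2/1 = 616.2 mol/min.
Outlet amounts (n = n₀ + ν ξ):
  F: 1020 − 1(616.2) = 403.8
  D: 793 − 1(616.2) = 176.8
  H: 0 + 1(616.2) = 616.2
  E: 0 + 1(616.2) = 616.2
  G: 1270 (inert)

616 mol/min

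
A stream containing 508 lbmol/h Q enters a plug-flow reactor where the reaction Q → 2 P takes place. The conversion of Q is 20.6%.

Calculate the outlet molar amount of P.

209 lbmol/h

Q reacted = 0.206 × 508 = 104.6 lbmol/h; ν_Q = −1, so ξ = 104.6/1 = 104.6 lbmol/h.
Outlet amounts (n = n₀ + ν ξ):
  Q: 508 − 1(104.6) = 403.4
  P: 0 + 2(104.6) = 209.3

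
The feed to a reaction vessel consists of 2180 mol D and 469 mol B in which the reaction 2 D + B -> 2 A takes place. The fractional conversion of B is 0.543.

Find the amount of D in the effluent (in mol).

B reacted = 0.543 × 469 = 254.7 mol; ν_B = −1, so ξ = 254.7/1 = 254.7 mol.
Outlet amounts (n = n₀ + ν ξ):
  D: 2180 − 2(254.7) = 1671
  B: 469 − 1(254.7) = 214.3
  A: 0 + 2(254.7) = 509.3

1670 mol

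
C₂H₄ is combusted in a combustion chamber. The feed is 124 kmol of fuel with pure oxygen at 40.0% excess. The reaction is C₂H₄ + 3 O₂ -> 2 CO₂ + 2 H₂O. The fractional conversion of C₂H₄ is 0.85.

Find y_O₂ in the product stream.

Stoichiometric O₂ = 3 × 124 = 372 kmol; O₂ fed = 372 × 1.400 = 520.8 kmol.
Fuel reacted = 0.85 × 124 → ξ = 105.4 kmol.
Outlet (n = n₀ + ν ξ):
  C₂H₄: 124 − 1(105.4) = 18.6
  O₂: 520.8 − 3(105.4) = 204.6
  CO₂: 0 + 2(105.4) = 210.8
  H₂O: 0 + 2(105.4) = 210.8
Total out = 644.8 kmol; y_O₂ = 204.6 / 644.8 = 0.3173.

0.317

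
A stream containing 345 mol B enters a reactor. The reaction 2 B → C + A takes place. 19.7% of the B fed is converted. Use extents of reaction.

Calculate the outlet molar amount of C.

B reacted = 0.197 × 345 = 67.97 mol; ν_B = −2, so ξ = 67.97/2 = 33.98 mol.
Outlet amounts (n = n₀ + ν ξ):
  B: 345 − 2(33.98) = 277
  C: 0 + 1(33.98) = 33.98
  A: 0 + 1(33.98) = 33.98

34 mol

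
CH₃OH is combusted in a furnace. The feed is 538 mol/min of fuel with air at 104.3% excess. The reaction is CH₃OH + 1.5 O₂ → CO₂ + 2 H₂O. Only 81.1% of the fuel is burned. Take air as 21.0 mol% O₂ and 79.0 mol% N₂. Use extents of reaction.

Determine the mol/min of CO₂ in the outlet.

Stoichiometric O₂ = 1.5 × 538 = 807 mol/min; O₂ fed = 807 × 2.043 = 1649 mol/min.
N₂ fed = 1649 × 79/21 = 6202 mol/min.
Fuel reacted = 0.811 × 538 → ξ = 436.3 mol/min.
Outlet (n = n₀ + ν ξ):
  CH₃OH: 538 − 1(436.3) = 101.7
  O₂: 1649 − 1.5(436.3) = 994.2
  N₂: 6202 (inert)
  CO₂: 0 + 1(436.3) = 436.3
  H₂O: 0 + 2(436.3) = 872.6

436 mol/min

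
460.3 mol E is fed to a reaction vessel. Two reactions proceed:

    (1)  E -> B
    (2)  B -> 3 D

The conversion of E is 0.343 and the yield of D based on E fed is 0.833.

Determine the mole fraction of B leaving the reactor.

0.042

Conversion of E: E consumed = 1ξ₁ = 0.343 × 460.3 → ξ₁ = 157.9 mol.
Yield of D: 3ξ₂ / 460.3 = 0.833 → ξ₂ = 127.8 mol.
Outlet amounts (n = n₀ + Σ ν·ξ):
  E: 460.3 − 1(157.9) = 302.4
  B: 0 + 1(157.9) − 1(127.8) = 30.07
  D: 0 + 3(127.8) = 383.4
Total out = 715.9 mol; y_B = 30.07 / 715.9 = 0.04201.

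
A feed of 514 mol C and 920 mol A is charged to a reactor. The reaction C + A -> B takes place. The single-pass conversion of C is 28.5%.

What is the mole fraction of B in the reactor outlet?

C reacted = 0.285 × 514 = 146.5 mol; ν_C = −1, so ξ = 146.5/1 = 146.5 mol.
Outlet amounts (n = n₀ + ν ξ):
  C: 514 − 1(146.5) = 367.5
  A: 920 − 1(146.5) = 773.5
  B: 0 + 1(146.5) = 146.5
Total out = 1288 mol; y_B = 146.5 / 1288 = 0.1138.

0.114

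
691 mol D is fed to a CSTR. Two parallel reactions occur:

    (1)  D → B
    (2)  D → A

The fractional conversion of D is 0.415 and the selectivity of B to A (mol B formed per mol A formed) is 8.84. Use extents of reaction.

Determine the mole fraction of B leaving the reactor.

0.373

Conversion of D: D consumed = 0.415 × 691 = 286.8 mol = 1ξ₁ + 1ξ₂.
Selectivity: 1ξ₁ / (1ξ₂) = 8.84 → ξ₁ = 8.84 ξ₂.
Substitute: (1·8.84 + 1) ξ₂ = 286.8 → ξ₂ = 29.14 mol, ξ₁ = 257.6 mol.
Outlet amounts (n = n₀ + Σ ν·ξ):
  D: 691 − 1(257.6) − 1(29.14) = 404.2
  B: 0 + 1(257.6) = 257.6
  A: 0 + 1(29.14) = 29.14
Total out = 691 mol; y_B = 257.6 / 691 = 0.3728.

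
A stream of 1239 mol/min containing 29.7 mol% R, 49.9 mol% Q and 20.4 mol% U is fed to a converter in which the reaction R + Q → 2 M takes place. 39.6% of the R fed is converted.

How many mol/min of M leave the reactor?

R reacted = 0.396 × 368 = 145.7 mol/min; ν_R = −1, so ξ = 145.7/1 = 145.7 mol/min.
Outlet amounts (n = n₀ + ν ξ):
  R: 368 − 1(145.7) = 222.3
  Q: 618.3 − 1(145.7) = 472.5
  M: 0 + 2(145.7) = 291.4
  U: 252.8 (inert)

291 mol/min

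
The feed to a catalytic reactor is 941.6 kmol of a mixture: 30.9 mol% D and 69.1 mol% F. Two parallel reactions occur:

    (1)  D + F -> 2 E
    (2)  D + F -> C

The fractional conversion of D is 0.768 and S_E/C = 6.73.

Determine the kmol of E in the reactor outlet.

Conversion of D: D consumed = 0.768 × 291 = 223.5 kmol = 1ξ₁ + 1ξ₂.
Selectivity: 2ξ₁ / (1ξ₂) = 6.73 → ξ₁ = 3.365 ξ₂.
Substitute: (1·3.365 + 1) ξ₂ = 223.5 → ξ₂ = 51.19 kmol, ξ₁ = 172.3 kmol.
Outlet amounts (n = n₀ + Σ ν·ξ):
  D: 291 − 1(172.3) − 1(51.19) = 67.5
  F: 650.6 − 1(172.3) − 1(51.19) = 427.2
  E: 0 + 2(172.3) = 344.5
  C: 0 + 1(51.19) = 51.19

345 kmol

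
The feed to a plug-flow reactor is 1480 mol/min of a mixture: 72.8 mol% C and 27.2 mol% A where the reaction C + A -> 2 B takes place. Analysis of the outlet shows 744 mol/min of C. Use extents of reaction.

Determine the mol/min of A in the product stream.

For C: n = n₀ − 1ξ → 744 = 1077 − 1ξ, giving ξ = 333.4 mol/min.
Outlet amounts (n = n₀ + ν ξ):
  C: 1077 − 1(333.4) = 744
  A: 402.6 − 1(333.4) = 69.12
  B: 0 + 2(333.4) = 666.9

69.1 mol/min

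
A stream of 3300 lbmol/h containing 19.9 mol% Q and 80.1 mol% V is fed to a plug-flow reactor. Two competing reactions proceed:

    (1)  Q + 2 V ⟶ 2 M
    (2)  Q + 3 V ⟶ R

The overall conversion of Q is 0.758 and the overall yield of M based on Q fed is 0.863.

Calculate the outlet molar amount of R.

Yield of M: 2ξ₁ / 656.7 = 0.863 → ξ₁ = 283.4 lbmol/h.
Conversion of Q: 1ξ₁ + 1ξ₂ = 0.758 × 656.7 = 497.8 → ξ₂ = 214.4 lbmol/h.
Outlet amounts (n = n₀ + Σ ν·ξ):
  Q: 656.7 − 1(283.4) − 1(214.4) = 158.9
  V: 2643 − 2(283.4) − 3(214.4) = 1433
  M: 0 + 2(283.4) = 566.7
  R: 0 + 1(214.4) = 214.4

214 lbmol/h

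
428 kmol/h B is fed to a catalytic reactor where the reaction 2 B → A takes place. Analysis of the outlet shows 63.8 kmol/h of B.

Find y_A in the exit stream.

0.741

For B: n = n₀ − 2ξ → 63.8 = 428 − 2ξ, giving ξ = 182.1 kmol/h.
Outlet amounts (n = n₀ + ν ξ):
  B: 428 − 2(182.1) = 63.8
  A: 0 + 1(182.1) = 182.1
Total out = 245.9 kmol/h; y_A = 182.1 / 245.9 = 0.7405.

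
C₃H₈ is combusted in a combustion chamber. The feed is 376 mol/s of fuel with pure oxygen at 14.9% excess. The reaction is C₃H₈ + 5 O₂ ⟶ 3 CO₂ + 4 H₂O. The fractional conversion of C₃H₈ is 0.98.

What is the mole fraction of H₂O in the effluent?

Stoichiometric O₂ = 5 × 376 = 1880 mol/s; O₂ fed = 1880 × 1.149 = 2160 mol/s.
Fuel reacted = 0.98 × 376 → ξ = 368.5 mol/s.
Outlet (n = n₀ + ν ξ):
  C₃H₈: 376 − 1(368.5) = 7.52
  O₂: 2160 − 5(368.5) = 317.7
  CO₂: 0 + 3(368.5) = 1105
  H₂O: 0 + 4(368.5) = 1474
Total out = 2905 mol/s; y_H₂O = 1474 / 2905 = 0.5074.

0.507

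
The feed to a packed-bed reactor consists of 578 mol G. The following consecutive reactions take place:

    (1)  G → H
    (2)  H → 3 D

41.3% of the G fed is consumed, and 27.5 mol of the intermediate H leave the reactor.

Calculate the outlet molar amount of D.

Conversion of G: G consumed = 1ξ₁ = 0.413 × 578 → ξ₁ = 238.7 mol.
H balance: n_H = 0 + 1ξ₁ − 1ξ₂ = 27.5 → ξ₂ = (1·238.7 − 27.5)/1 = 211.2 mol.
Outlet amounts (n = n₀ + Σ ν·ξ):
  G: 578 − 1(238.7) = 339.3
  H: 0 + 1(238.7) − 1(211.2) = 27.5
  D: 0 + 3(211.2) = 633.6

634 mol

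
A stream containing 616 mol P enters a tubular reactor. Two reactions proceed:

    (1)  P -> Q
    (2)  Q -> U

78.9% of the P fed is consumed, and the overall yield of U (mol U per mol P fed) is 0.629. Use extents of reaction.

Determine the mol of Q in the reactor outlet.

Conversion of P: P consumed = 1ξ₁ = 0.789 × 616 → ξ₁ = 486 mol.
Yield of U: 1ξ₂ / 616 = 0.629 → ξ₂ = 387.5 mol.
Outlet amounts (n = n₀ + Σ ν·ξ):
  P: 616 − 1(486) = 130
  Q: 0 + 1(486) − 1(387.5) = 98.56
  U: 0 + 1(387.5) = 387.5

98.6 mol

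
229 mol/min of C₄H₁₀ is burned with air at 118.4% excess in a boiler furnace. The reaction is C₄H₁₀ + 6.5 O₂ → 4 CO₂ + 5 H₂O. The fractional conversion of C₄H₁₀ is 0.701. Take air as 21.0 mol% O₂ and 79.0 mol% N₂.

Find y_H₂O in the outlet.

Stoichiometric O₂ = 6.5 × 229 = 1488 mol/min; O₂ fed = 1488 × 2.184 = 3251 mol/min.
N₂ fed = 3251 × 79/21 = 12230 mol/min.
Fuel reacted = 0.701 × 229 → ξ = 160.5 mol/min.
Outlet (n = n₀ + ν ξ):
  C₄H₁₀: 229 − 1(160.5) = 68.47
  O₂: 3251 − 6.5(160.5) = 2207
  N₂: 12230 (inert)
  CO₂: 0 + 4(160.5) = 642.1
  H₂O: 0 + 5(160.5) = 802.6
Total out = 15950 mol/min; y_H₂O = 802.6 / 15950 = 0.05032.

0.0503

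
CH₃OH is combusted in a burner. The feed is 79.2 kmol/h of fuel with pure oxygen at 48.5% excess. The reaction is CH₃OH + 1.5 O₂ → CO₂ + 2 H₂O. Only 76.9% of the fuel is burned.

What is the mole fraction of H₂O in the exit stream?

0.426

Stoichiometric O₂ = 1.5 × 79.2 = 118.8 kmol/h; O₂ fed = 118.8 × 1.485 = 176.4 kmol/h.
Fuel reacted = 0.769 × 79.2 → ξ = 60.9 kmol/h.
Outlet (n = n₀ + ν ξ):
  CH₃OH: 79.2 − 1(60.9) = 18.3
  O₂: 176.4 − 1.5(60.9) = 85.06
  CO₂: 0 + 1(60.9) = 60.9
  H₂O: 0 + 2(60.9) = 121.8
Total out = 286.1 kmol/h; y_H₂O = 121.8 / 286.1 = 0.4258.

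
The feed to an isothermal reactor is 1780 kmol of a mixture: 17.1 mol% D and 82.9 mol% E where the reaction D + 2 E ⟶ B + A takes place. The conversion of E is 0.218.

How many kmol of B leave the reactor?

E reacted = 0.218 × 1476 = 321.7 kmol; ν_E = −2, so ξ = 321.7/2 = 160.8 kmol.
Outlet amounts (n = n₀ + ν ξ):
  D: 304.4 − 1(160.8) = 143.5
  E: 1476 − 2(160.8) = 1154
  B: 0 + 1(160.8) = 160.8
  A: 0 + 1(160.8) = 160.8

161 kmol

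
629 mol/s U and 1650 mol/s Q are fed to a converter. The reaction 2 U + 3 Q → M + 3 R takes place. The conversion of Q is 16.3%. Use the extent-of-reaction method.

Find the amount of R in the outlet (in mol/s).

269 mol/s

Q reacted = 0.163 × 1650 = 268.9 mol/s; ν_Q = −3, so ξ = 268.9/3 = 89.65 mol/s.
Outlet amounts (n = n₀ + ν ξ):
  U: 629 − 2(89.65) = 449.7
  Q: 1650 − 3(89.65) = 1381
  M: 0 + 1(89.65) = 89.65
  R: 0 + 3(89.65) = 268.9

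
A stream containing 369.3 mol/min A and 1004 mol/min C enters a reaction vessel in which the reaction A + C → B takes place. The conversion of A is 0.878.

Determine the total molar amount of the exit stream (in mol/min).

1050 mol/min

A reacted = 0.878 × 369.3 = 324.2 mol/min; ν_A = −1, so ξ = 324.2/1 = 324.2 mol/min.
Outlet amounts (n = n₀ + ν ξ):
  A: 369.3 − 1(324.2) = 45.05
  C: 1004 − 1(324.2) = 679.8
  B: 0 + 1(324.2) = 324.2
Total out = 45.05 + 679.8 + 324.2 = 1049 mol/min.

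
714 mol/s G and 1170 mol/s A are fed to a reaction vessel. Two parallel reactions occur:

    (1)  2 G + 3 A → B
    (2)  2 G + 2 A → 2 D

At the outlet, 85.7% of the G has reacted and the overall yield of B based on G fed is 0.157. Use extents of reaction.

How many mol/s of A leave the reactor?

Yield of B: 1ξ₁ / 714 = 0.157 → ξ₁ = 112.1 mol/s.
Conversion of G: 2ξ₁ + 2ξ₂ = 0.857 × 714 = 611.9 → ξ₂ = 193.9 mol/s.
Outlet amounts (n = n₀ + Σ ν·ξ):
  G: 714 − 2(112.1) − 2(193.9) = 102.1
  A: 1170 − 3(112.1) − 2(193.9) = 446
  B: 0 + 1(112.1) = 112.1
  D: 0 + 2(193.9) = 387.7

446 mol/s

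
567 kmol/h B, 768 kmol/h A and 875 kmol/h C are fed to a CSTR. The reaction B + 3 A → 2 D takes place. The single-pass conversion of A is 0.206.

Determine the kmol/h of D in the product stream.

A reacted = 0.206 × 768 = 158.2 kmol/h; ν_A = −3, so ξ = 158.2/3 = 52.74 kmol/h.
Outlet amounts (n = n₀ + ν ξ):
  B: 567 − 1(52.74) = 514.3
  A: 768 − 3(52.74) = 609.8
  D: 0 + 2(52.74) = 105.5
  C: 875 (inert)

105 kmol/h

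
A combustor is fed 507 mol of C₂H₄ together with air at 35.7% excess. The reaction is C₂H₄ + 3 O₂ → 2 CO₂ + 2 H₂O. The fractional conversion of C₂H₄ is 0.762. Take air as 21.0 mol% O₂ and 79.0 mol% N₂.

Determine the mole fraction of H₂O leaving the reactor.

Stoichiometric O₂ = 3 × 507 = 1521 mol; O₂ fed = 1521 × 1.357 = 2064 mol.
N₂ fed = 2064 × 79/21 = 7765 mol.
Fuel reacted = 0.762 × 507 → ξ = 386.3 mol.
Outlet (n = n₀ + ν ξ):
  C₂H₄: 507 − 1(386.3) = 120.7
  O₂: 2064 − 3(386.3) = 905
  N₂: 7765 (inert)
  CO₂: 0 + 2(386.3) = 772.7
  H₂O: 0 + 2(386.3) = 772.7
Total out = 10340 mol; y_H₂O = 772.7 / 10340 = 0.07476.

0.0748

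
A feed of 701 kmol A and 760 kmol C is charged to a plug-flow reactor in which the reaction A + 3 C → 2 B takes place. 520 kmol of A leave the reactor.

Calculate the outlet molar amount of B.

362 kmol

For A: n = n₀ − 1ξ → 520 = 701 − 1ξ, giving ξ = 181 kmol.
Outlet amounts (n = n₀ + ν ξ):
  A: 701 − 1(181) = 520
  C: 760 − 3(181) = 217
  B: 0 + 2(181) = 362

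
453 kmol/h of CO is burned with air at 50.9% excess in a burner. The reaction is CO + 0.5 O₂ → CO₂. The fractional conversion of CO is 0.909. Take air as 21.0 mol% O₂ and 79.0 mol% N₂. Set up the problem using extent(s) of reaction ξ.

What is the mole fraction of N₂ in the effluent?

Stoichiometric O₂ = 0.5 × 453 = 226.5 kmol/h; O₂ fed = 226.5 × 1.509 = 341.8 kmol/h.
N₂ fed = 341.8 × 79/21 = 1286 kmol/h.
Fuel reacted = 0.909 × 453 → ξ = 411.8 kmol/h.
Outlet (n = n₀ + ν ξ):
  CO: 453 − 1(411.8) = 41.22
  O₂: 341.8 − 0.5(411.8) = 135.9
  N₂: 1286 (inert)
  CO₂: 0 + 1(411.8) = 411.8
Total out = 1875 kmol/h; y_N₂ = 1286 / 1875 = 0.6859.

0.686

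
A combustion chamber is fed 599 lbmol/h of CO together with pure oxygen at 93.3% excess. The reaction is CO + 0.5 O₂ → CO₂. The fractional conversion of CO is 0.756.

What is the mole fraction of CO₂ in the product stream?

Stoichiometric O₂ = 0.5 × 599 = 299.5 lbmol/h; O₂ fed = 299.5 × 1.933 = 578.9 lbmol/h.
Fuel reacted = 0.756 × 599 → ξ = 452.8 lbmol/h.
Outlet (n = n₀ + ν ξ):
  CO: 599 − 1(452.8) = 146.2
  O₂: 578.9 − 0.5(452.8) = 352.5
  CO₂: 0 + 1(452.8) = 452.8
Total out = 951.5 lbmol/h; y_CO₂ = 452.8 / 951.5 = 0.4759.

0.476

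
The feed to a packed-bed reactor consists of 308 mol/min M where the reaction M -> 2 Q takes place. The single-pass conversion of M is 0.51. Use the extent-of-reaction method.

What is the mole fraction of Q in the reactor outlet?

M reacted = 0.51 × 308 = 157.1 mol/min; ν_M = −1, so ξ = 157.1/1 = 157.1 mol/min.
Outlet amounts (n = n₀ + ν ξ):
  M: 308 − 1(157.1) = 150.9
  Q: 0 + 2(157.1) = 314.2
Total out = 465.1 mol/min; y_Q = 314.2 / 465.1 = 0.6755.

0.675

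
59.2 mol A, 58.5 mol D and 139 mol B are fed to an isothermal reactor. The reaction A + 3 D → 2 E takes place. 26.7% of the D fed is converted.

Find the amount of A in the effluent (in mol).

54 mol

D reacted = 0.267 × 58.5 = 15.62 mol; ν_D = −3, so ξ = 15.62/3 = 5.207 mol.
Outlet amounts (n = n₀ + ν ξ):
  A: 59.2 − 1(5.207) = 53.99
  D: 58.5 − 3(5.207) = 42.88
  E: 0 + 2(5.207) = 10.41
  B: 139 (inert)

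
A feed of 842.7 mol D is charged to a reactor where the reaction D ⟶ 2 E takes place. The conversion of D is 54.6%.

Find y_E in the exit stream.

0.706

D reacted = 0.546 × 842.7 = 460.1 mol; ν_D = −1, so ξ = 460.1/1 = 460.1 mol.
Outlet amounts (n = n₀ + ν ξ):
  D: 842.7 − 1(460.1) = 382.6
  E: 0 + 2(460.1) = 920.2
Total out = 1303 mol; y_E = 920.2 / 1303 = 0.7063.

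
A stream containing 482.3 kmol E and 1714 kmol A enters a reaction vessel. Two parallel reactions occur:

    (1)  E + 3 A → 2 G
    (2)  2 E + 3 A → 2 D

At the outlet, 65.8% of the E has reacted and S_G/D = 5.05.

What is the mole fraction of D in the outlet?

Conversion of E: E consumed = 0.658 × 482.3 = 317.4 kmol = 1ξ₁ + 2ξ₂.
Selectivity: 2ξ₁ / (2ξ₂) = 5.05 → ξ₁ = 5.05 ξ₂.
Substitute: (1·5.05 + 2) ξ₂ = 317.4 → ξ₂ = 45.01 kmol, ξ₁ = 227.3 kmol.
Outlet amounts (n = n₀ + Σ ν·ξ):
  E: 482.3 − 1(227.3) − 2(45.01) = 164.9
  A: 1714 − 3(227.3) − 3(45.01) = 897
  G: 0 + 2(227.3) = 454.6
  D: 0 + 2(45.01) = 90.03
Total out = 1607 kmol; y_D = 90.03 / 1607 = 0.05604.

0.056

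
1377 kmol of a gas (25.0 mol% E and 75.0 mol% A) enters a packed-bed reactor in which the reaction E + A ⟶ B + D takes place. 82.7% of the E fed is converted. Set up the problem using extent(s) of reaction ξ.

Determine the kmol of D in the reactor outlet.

E reacted = 0.827 × 344.2 = 284.7 kmol; ν_E = −1, so ξ = 284.7/1 = 284.7 kmol.
Outlet amounts (n = n₀ + ν ξ):
  E: 344.2 − 1(284.7) = 59.56
  A: 1033 − 1(284.7) = 748.1
  B: 0 + 1(284.7) = 284.7
  D: 0 + 1(284.7) = 284.7

285 kmol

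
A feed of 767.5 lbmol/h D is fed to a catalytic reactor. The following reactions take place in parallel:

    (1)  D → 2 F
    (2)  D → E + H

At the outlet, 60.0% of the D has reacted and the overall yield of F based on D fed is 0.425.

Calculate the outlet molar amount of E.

Yield of F: 2ξ₁ / 767.5 = 0.425 → ξ₁ = 163.1 lbmol/h.
Conversion of D: 1ξ₁ + 1ξ₂ = 0.6 × 767.5 = 460.5 → ξ₂ = 297.4 lbmol/h.
Outlet amounts (n = n₀ + Σ ν·ξ):
  D: 767.5 − 1(163.1) − 1(297.4) = 307
  F: 0 + 2(163.1) = 326.2
  E: 0 + 1(297.4) = 297.4
  H: 0 + 1(297.4) = 297.4

297 lbmol/h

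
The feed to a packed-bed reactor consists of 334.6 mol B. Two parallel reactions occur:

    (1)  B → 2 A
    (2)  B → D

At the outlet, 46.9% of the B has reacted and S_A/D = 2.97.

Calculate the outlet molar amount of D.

Conversion of B: B consumed = 0.469 × 334.6 = 156.9 mol = 1ξ₁ + 1ξ₂.
Selectivity: 2ξ₁ / (1ξ₂) = 2.97 → ξ₁ = 1.485 ξ₂.
Substitute: (1·1.485 + 1) ξ₂ = 156.9 → ξ₂ = 63.15 mol, ξ₁ = 93.78 mol.
Outlet amounts (n = n₀ + Σ ν·ξ):
  B: 334.6 − 1(93.78) − 1(63.15) = 177.7
  A: 0 + 2(93.78) = 187.6
  D: 0 + 1(63.15) = 63.15

63.1 mol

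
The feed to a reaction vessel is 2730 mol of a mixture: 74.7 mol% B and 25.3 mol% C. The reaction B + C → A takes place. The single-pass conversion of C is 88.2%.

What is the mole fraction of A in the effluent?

C reacted = 0.882 × 690.7 = 609.2 mol; ν_C = −1, so ξ = 609.2/1 = 609.2 mol.
Outlet amounts (n = n₀ + ν ξ):
  B: 2039 − 1(609.2) = 1430
  C: 690.7 − 1(609.2) = 81.5
  A: 0 + 1(609.2) = 609.2
Total out = 2121 mol; y_A = 609.2 / 2121 = 0.2872.

0.287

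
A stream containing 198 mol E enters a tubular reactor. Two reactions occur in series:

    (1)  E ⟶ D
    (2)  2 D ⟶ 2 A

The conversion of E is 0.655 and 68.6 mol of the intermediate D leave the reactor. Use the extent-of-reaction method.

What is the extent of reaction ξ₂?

Conversion of E: E consumed = 1ξ₁ = 0.655 × 198 → ξ₁ = 129.7 mol.
D balance: n_D = 0 + 1ξ₁ − 2ξ₂ = 68.6 → ξ₂ = (1·129.7 − 68.6)/2 = 30.55 mol.
Outlet amounts (n = n₀ + Σ ν·ξ):
  E: 198 − 1(129.7) = 68.31
  D: 0 + 1(129.7) − 2(30.55) = 68.6
  A: 0 + 2(30.55) = 61.09

ξ₂ = 30.5 mol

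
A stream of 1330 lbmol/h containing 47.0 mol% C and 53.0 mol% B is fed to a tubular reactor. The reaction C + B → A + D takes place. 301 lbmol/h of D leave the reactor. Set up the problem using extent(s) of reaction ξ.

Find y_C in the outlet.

0.244

For D: n = n₀ + 1ξ → 301 = 0 + 1ξ, giving ξ = 301 lbmol/h.
Outlet amounts (n = n₀ + ν ξ):
  C: 625.1 − 1(301) = 324.1
  B: 704.9 − 1(301) = 403.9
  A: 0 + 1(301) = 301
  D: 0 + 1(301) = 301
Total out = 1330 lbmol/h; y_C = 324.1 / 1330 = 0.2437.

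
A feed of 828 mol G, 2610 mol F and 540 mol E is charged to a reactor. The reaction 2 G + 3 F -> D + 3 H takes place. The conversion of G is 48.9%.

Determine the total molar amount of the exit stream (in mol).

G reacted = 0.489 × 828 = 404.9 mol; ν_G = −2, so ξ = 404.9/2 = 202.4 mol.
Outlet amounts (n = n₀ + ν ξ):
  G: 828 − 2(202.4) = 423.1
  F: 2610 − 3(202.4) = 2003
  D: 0 + 1(202.4) = 202.4
  H: 0 + 3(202.4) = 607.3
  E: 540 (inert)
Total out = 423.1 + 2003 + 202.4 + 607.3 + 540 = 3776 mol.

3780 mol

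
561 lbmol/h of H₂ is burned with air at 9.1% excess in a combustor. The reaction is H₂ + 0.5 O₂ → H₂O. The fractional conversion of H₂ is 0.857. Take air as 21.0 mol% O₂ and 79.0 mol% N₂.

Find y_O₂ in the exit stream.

0.0369

Stoichiometric O₂ = 0.5 × 561 = 280.5 lbmol/h; O₂ fed = 280.5 × 1.091 = 306 lbmol/h.
N₂ fed = 306 × 79/21 = 1151 lbmol/h.
Fuel reacted = 0.857 × 561 → ξ = 480.8 lbmol/h.
Outlet (n = n₀ + ν ξ):
  H₂: 561 − 1(480.8) = 80.22
  O₂: 306 − 0.5(480.8) = 65.64
  N₂: 1151 (inert)
  H₂O: 0 + 1(480.8) = 480.8
Total out = 1778 lbmol/h; y_O₂ = 65.64 / 1778 = 0.03692.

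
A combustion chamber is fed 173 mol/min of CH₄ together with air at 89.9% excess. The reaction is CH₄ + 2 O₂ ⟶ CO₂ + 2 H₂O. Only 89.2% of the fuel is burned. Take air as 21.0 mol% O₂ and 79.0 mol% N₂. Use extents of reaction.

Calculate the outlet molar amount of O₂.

348 mol/min

Stoichiometric O₂ = 2 × 173 = 346 mol/min; O₂ fed = 346 × 1.899 = 657.1 mol/min.
N₂ fed = 657.1 × 79/21 = 2472 mol/min.
Fuel reacted = 0.892 × 173 → ξ = 154.3 mol/min.
Outlet (n = n₀ + ν ξ):
  CH₄: 173 − 1(154.3) = 18.68
  O₂: 657.1 − 2(154.3) = 348.4
  N₂: 2472 (inert)
  CO₂: 0 + 1(154.3) = 154.3
  H₂O: 0 + 2(154.3) = 308.6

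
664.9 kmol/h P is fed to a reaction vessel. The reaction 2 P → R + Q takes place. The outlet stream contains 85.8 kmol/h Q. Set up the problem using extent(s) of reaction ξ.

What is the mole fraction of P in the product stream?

For Q: n = n₀ + 1ξ → 85.8 = 0 + 1ξ, giving ξ = 85.8 kmol/h.
Outlet amounts (n = n₀ + ν ξ):
  P: 664.9 − 2(85.8) = 493.3
  R: 0 + 1(85.8) = 85.8
  Q: 0 + 1(85.8) = 85.8
Total out = 664.9 kmol/h; y_P = 493.3 / 664.9 = 0.7419.

0.742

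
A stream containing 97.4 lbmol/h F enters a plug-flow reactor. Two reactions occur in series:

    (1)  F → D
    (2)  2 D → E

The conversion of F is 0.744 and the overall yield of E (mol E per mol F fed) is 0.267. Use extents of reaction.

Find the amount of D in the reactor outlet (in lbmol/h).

20.5 lbmol/h

Conversion of F: F consumed = 1ξ₁ = 0.744 × 97.4 → ξ₁ = 72.47 lbmol/h.
Yield of E: 1ξ₂ / 97.4 = 0.267 → ξ₂ = 26.01 lbmol/h.
Outlet amounts (n = n₀ + Σ ν·ξ):
  F: 97.4 − 1(72.47) = 24.93
  D: 0 + 1(72.47) − 2(26.01) = 20.45
  E: 0 + 1(26.01) = 26.01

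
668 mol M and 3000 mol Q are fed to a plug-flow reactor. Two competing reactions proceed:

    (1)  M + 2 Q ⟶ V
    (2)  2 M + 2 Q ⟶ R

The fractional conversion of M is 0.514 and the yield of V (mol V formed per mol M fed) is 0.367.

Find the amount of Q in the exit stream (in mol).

Yield of V: 1ξ₁ / 668 = 0.367 → ξ₁ = 245.2 mol.
Conversion of M: 1ξ₁ + 2ξ₂ = 0.514 × 668 = 343.4 → ξ₂ = 49.1 mol.
Outlet amounts (n = n₀ + Σ ν·ξ):
  M: 668 − 1(245.2) − 2(49.1) = 324.6
  Q: 3000 − 2(245.2) − 2(49.1) = 2411
  V: 0 + 1(245.2) = 245.2
  R: 0 + 1(49.1) = 49.1

2410 mol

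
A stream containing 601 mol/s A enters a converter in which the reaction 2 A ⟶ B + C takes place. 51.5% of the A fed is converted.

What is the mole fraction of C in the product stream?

0.258

A reacted = 0.515 × 601 = 309.5 mol/s; ν_A = −2, so ξ = 309.5/2 = 154.8 mol/s.
Outlet amounts (n = n₀ + ν ξ):
  A: 601 − 2(154.8) = 291.5
  B: 0 + 1(154.8) = 154.8
  C: 0 + 1(154.8) = 154.8
Total out = 601 mol/s; y_C = 154.8 / 601 = 0.2575.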